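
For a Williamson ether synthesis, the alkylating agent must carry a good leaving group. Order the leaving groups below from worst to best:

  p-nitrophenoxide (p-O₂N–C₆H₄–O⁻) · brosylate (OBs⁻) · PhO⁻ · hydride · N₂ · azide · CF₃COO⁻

hydride < PhO⁻ < p-nitrophenoxide (p-O₂N–C₆H₄–O⁻) < azide < CF₃COO⁻ < brosylate (OBs⁻) < N₂

N₂: no meaningful conjugate acid; N₂ departs as an exceptionally stable neutral molecule
brosylate (OBs⁻): pKₐ(p-BrC₆H₄SO₃H) ≈ -2.8
CF₃COO⁻: pKₐ(CF₃COOH) ≈ 0.2 — strongly electron-withdrawing CF₃ stabilises the carboxylate
azide: pKₐ(HN₃) ≈ 4.7
p-nitrophenoxide (p-O₂N–C₆H₄–O⁻): pKₐ(p-nitrophenol) ≈ 7.2 — nitro group delocalises the charge; the classic chromogenic LG
PhO⁻: pKₐ(C₆H₅OH (phenol)) ≈ 10 — resonance into the ring helps, but still a poor LG
hydride: pKₐ(H₂) ≈ 36
Reversing gives the worst-to-best order requested.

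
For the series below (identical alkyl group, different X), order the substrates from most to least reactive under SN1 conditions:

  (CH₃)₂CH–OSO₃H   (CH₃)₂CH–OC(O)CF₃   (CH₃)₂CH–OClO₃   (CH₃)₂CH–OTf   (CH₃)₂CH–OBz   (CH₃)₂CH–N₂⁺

The skeletons are identical, so relative rate is governed entirely by leaving-group ability.
Rank by basicity of the departing species: weakest base leaves most easily.
(CH₃)₂CH–N₂⁺ loses N₂: no meaningful conjugate acid; N₂ departs as an exceptionally stable neutral molecule
(CH₃)₂CH–OTf loses OTf⁻: pKₐ(CF₃SO₃H (triflic acid)) ≈ -14
(CH₃)₂CH–OClO₃ loses ClO₄⁻: pKₐ(HClO₄) ≈ -10
(CH₃)₂CH–OSO₃H loses HSO₄⁻: pKₐ(H₂SO₄) ≈ -3
(CH₃)₂CH–OC(O)CF₃ loses CF₃COO⁻: pKₐ(CF₃COOH) ≈ 0.2
(CH₃)₂CH–OBz loses PhCOO⁻: pKₐ(C₆H₅COOH) ≈ 4.2

(CH₃)₂CH–N₂⁺ > (CH₃)₂CH–OTf > (CH₃)₂CH–OClO₃ > (CH₃)₂CH–OSO₃H > (CH₃)₂CH–OC(O)CF₃ > (CH₃)₂CH–OBz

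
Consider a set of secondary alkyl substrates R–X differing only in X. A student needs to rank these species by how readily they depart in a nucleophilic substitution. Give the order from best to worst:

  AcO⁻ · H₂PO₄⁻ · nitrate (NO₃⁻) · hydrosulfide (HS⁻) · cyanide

The more stable X⁻ (or X) is on its own — i.e. the weaker a base it is — the better a leaving group it makes.
nitrate (NO₃⁻): pKₐ(HNO₃) ≈ -1.3
H₂PO₄⁻: pKₐ(H₃PO₄) ≈ 2.1
AcO⁻: pKₐ(CH₃COOH) ≈ 4.8
hydrosulfide (HS⁻): pKₐ(H₂S) ≈ 7
cyanide: pKₐ(HCN) ≈ 9.2

nitrate (NO₃⁻) > H₂PO₄⁻ > AcO⁻ > hydrosulfide (HS⁻) > cyanide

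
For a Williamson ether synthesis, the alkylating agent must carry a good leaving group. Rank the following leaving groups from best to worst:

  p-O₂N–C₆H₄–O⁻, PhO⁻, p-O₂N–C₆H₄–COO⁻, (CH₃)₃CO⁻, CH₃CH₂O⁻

p-O₂N–C₆H₄–COO⁻ > p-O₂N–C₆H₄–O⁻ > PhO⁻ > CH₃CH₂O⁻ > (CH₃)₃CO⁻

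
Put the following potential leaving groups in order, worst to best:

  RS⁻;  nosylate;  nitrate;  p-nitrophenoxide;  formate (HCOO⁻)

RS⁻ < p-nitrophenoxide < formate (HCOO⁻) < nitrate < nosylate

nosylate: pKₐ(p-O₂NC₆H₄SO₃H) ≈ -3.5 — p-nitro group further stabilises the sulfonate
nitrate: pKₐ(HNO₃) ≈ -1.3 — resonance-delocalised over three oxygens
formate (HCOO⁻): pKₐ(HCOOH) ≈ 3.8
p-nitrophenoxide: pKₐ(p-nitrophenol) ≈ 7.2
RS⁻: pKₐ(RSH (a thiol)) ≈ 10.5
Reversing gives the worst-to-best order requested.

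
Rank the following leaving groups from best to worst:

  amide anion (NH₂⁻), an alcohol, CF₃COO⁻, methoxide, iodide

Rank by basicity of the departing species: weakest base leaves most easily.
iodide: pKₐ(HI) ≈ -10
an alcohol: pKₐ(R'OH₂⁺) ≈ -2.4 — neutral; leaves from a protonated ether (an oxonium ion, R–O(H)R'⁺)
CF₃COO⁻: pKₐ(CF₃COOH) ≈ 0.2 — strongly electron-withdrawing CF₃ stabilises the carboxylate
methoxide: pKₐ(CH₃OH) ≈ 15.5
amide anion (NH₂⁻): pKₐ(NH₃) ≈ 38 — extremely strong base; never a leaving group

iodide > an alcohol > CF₃COO⁻ > methoxide > amide anion (NH₂⁻)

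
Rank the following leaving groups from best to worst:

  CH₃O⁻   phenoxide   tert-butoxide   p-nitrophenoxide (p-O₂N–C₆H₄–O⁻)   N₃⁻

Rank by basicity of the departing species: weakest base leaves most easily.
N₃⁻: pKₐ(HN₃) ≈ 4.7 — linear, resonance-stabilised
p-nitrophenoxide (p-O₂N–C₆H₄–O⁻): pKₐ(p-nitrophenol) ≈ 7.2 — nitro group delocalises the charge; the classic chromogenic LG
phenoxide: pKₐ(C₆H₅OH (phenol)) ≈ 10 — resonance into the ring helps, but still a poor LG
CH₃O⁻: pKₐ(CH₃OH) ≈ 15.5
tert-butoxide: pKₐ(t-BuOH) ≈ 18 — bulky, strongly basic alkoxide

N₃⁻ > p-nitrophenoxide (p-O₂N–C₆H₄–O⁻) > phenoxide > CH₃O⁻ > tert-butoxide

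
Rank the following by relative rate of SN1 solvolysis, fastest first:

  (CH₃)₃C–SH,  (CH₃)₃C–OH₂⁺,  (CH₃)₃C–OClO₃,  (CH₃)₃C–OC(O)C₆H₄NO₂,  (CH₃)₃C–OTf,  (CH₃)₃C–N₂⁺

With the same alkyl group throughout, only the leaving group differentiates the rates.
The more stable X⁻ (or X) is on its own — i.e. the weaker a base it is — the better a leaving group it makes.
(CH₃)₃C–N₂⁺ loses N₂: no meaningful conjugate acid; N₂ departs as an exceptionally stable neutral molecule
(CH₃)₃C–OTf loses OTf⁻: pKₐ(CF₃SO₃H (triflic acid)) ≈ -14
(CH₃)₃C–OClO₃ loses ClO₄⁻: pKₐ(HClO₄) ≈ -10
(CH₃)₃C–OH₂⁺ loses H₂O: pKₐ(H₃O⁺) ≈ -1.7
(CH₃)₃C–OC(O)C₆H₄NO₂ loses p-O₂N–C₆H₄–COO⁻: pKₐ(p-nitrobenzoic acid) ≈ 3.4
(CH₃)₃C–SH loses HS⁻: pKₐ(H₂S) ≈ 7

(CH₃)₃C–N₂⁺ > (CH₃)₃C–OTf > (CH₃)₃C–OClO₃ > (CH₃)₃C–OH₂⁺ > (CH₃)₃C–OC(O)C₆H₄NO₂ > (CH₃)₃C–SH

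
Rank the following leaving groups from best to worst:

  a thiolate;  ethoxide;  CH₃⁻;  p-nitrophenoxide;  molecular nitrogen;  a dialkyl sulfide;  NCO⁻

A good leaving group is a weak base: the lower the pKₐ of its conjugate acid, the more readily it departs.
molecular nitrogen: no meaningful conjugate acid; N₂ departs as an exceptionally stable neutral molecule
a dialkyl sulfide: pKₐ(R'₂SH⁺) ≈ -7 — neutral; leaves from a sulfonium salt (R–SR'₂⁺)
NCO⁻: pKₐ(HOCN) ≈ 3.5
p-nitrophenoxide: pKₐ(p-nitrophenol) ≈ 7.2 — nitro group delocalises the charge; the classic chromogenic LG
a thiolate: pKₐ(RSH (a thiol)) ≈ 10.5
ethoxide: pKₐ(CH₃CH₂OH) ≈ 16 — strong base; alkoxides do not leave unassisted
CH₃⁻: pKₐ(CH₄) ≈ 48 — unstabilised carbanion; the worst conceivable leaving group

molecular nitrogen > a dialkyl sulfide > NCO⁻ > p-nitrophenoxide > a thiolate > ethoxide > CH₃⁻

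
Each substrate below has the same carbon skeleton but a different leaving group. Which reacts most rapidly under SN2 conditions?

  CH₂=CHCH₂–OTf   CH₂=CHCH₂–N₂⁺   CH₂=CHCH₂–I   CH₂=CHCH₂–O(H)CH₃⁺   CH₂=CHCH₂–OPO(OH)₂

CH₂=CHCH₂–N₂⁺

With the same alkyl group throughout, only the leaving group differentiates the rates.
Leaving-group ability tracks the stability of the departed species; conjugate-acid pKₐ is the usual yardstick (lower pKₐ → better LG).
CH₂=CHCH₂–N₂⁺ loses N₂: no meaningful conjugate acid; N₂ departs as an exceptionally stable neutral molecule
CH₂=CHCH₂–OTf loses OTf⁻: pKₐ(CF₃SO₃H (triflic acid)) ≈ -14
CH₂=CHCH₂–I loses I⁻: pKₐ(HI) ≈ -10
CH₂=CHCH₂–O(H)CH₃⁺ loses R'OH: pKₐ(R'OH₂⁺) ≈ -2.4
CH₂=CHCH₂–OPO(OH)₂ loses H₂PO₄⁻: pKₐ(H₃PO₄) ≈ 2.1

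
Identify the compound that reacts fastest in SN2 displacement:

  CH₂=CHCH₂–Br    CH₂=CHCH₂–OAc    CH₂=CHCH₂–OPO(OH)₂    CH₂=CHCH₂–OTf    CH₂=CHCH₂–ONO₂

Same R in every case — rank the leaving groups.
A good leaving group is a weak base: the lower the pKₐ of its conjugate acid, the more readily it departs.
CH₂=CHCH₂–OTf loses OTf⁻: pKₐ(CF₃SO₃H (triflic acid)) ≈ -14
CH₂=CHCH₂–Br loses Br⁻: pKₐ(HBr) ≈ -9
CH₂=CHCH₂–ONO₂ loses NO₃⁻: pKₐ(HNO₃) ≈ -1.3
CH₂=CHCH₂–OPO(OH)₂ loses H₂PO₄⁻: pKₐ(H₃PO₄) ≈ 2.1
CH₂=CHCH₂–OAc loses AcO⁻: pKₐ(CH₃COOH) ≈ 4.8

CH₂=CHCH₂–OTf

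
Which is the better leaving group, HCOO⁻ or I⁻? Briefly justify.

I⁻

I⁻ is the better leaving group.
pKₐ(HI) ≈ -10 versus pKₐ(HCOOH) ≈ 3.8: I⁻ is the much weaker base.
Large, highly polarisable; very weak base.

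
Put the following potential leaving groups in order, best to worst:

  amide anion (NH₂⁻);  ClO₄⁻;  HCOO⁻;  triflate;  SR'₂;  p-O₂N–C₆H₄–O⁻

triflate: pKₐ(CF₃SO₃H (triflic acid)) ≈ -14 — charge spread over three oxygens and a CF₃ group; the premier leaving group in synthesis
ClO₄⁻: pKₐ(HClO₄) ≈ -10 — extremely weak base; rarely used for safety reasons
SR'₂: pKₐ(R'₂SH⁺) ≈ -7
HCOO⁻: pKₐ(HCOOH) ≈ 3.8 — resonance-stabilised carboxylate
p-O₂N–C₆H₄–O⁻: pKₐ(p-nitrophenol) ≈ 7.2 — nitro group delocalises the charge; the classic chromogenic LG
amide anion (NH₂⁻): pKₐ(NH₃) ≈ 38 — extremely strong base; never a leaving group

triflate > ClO₄⁻ > SR'₂ > HCOO⁻ > p-O₂N–C₆H₄–O⁻ > amide anion (NH₂⁻)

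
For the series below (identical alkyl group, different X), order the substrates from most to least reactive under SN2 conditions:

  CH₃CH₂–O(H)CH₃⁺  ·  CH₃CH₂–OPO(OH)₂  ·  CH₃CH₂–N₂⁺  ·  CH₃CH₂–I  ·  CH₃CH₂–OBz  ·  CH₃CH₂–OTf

CH₃CH₂–N₂⁺ > CH₃CH₂–OTf > CH₃CH₂–I > CH₃CH₂–O(H)CH₃⁺ > CH₃CH₂–OPO(OH)₂ > CH₃CH₂–OBz

Same R in every case — rank the leaving groups.
Rank by basicity of the departing species: weakest base leaves most easily.
CH₃CH₂–N₂⁺ loses N₂: no meaningful conjugate acid; N₂ departs as an exceptionally stable neutral molecule
CH₃CH₂–OTf loses OTf⁻: pKₐ(CF₃SO₃H (triflic acid)) ≈ -14
CH₃CH₂–I loses I⁻: pKₐ(HI) ≈ -10
CH₃CH₂–O(H)CH₃⁺ loses R'OH: pKₐ(R'OH₂⁺) ≈ -2.4
CH₃CH₂–OPO(OH)₂ loses H₂PO₄⁻: pKₐ(H₃PO₄) ≈ 2.1
CH₃CH₂–OBz loses PhCOO⁻: pKₐ(C₆H₅COOH) ≈ 4.2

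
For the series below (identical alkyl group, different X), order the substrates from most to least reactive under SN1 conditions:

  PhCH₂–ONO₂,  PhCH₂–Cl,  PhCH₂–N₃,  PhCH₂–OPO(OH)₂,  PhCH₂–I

Identical carbon frameworks mean the comparison reduces to leaving-group quality.
Rank by basicity of the departing species: weakest base leaves most easily.
PhCH₂–I loses I⁻: pKₐ(HI) ≈ -10
PhCH₂–Cl loses Cl⁻: pKₐ(HCl) ≈ -7
PhCH₂–ONO₂ loses NO₃⁻: pKₐ(HNO₃) ≈ -1.3
PhCH₂–OPO(OH)₂ loses H₂PO₄⁻: pKₐ(H₃PO₄) ≈ 2.1
PhCH₂–N₃ loses N₃⁻: pKₐ(HN₃) ≈ 4.7

PhCH₂–I > PhCH₂–Cl > PhCH₂–ONO₂ > PhCH₂–OPO(OH)₂ > PhCH₂–N₃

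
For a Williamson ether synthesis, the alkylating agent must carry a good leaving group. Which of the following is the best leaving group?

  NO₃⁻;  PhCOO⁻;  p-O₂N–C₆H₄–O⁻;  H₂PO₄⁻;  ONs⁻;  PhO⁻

ONs⁻

ONs⁻: pKₐ(p-O₂NC₆H₄SO₃H) ≈ -3.5
NO₃⁻: pKₐ(HNO₃) ≈ -1.3
H₂PO₄⁻: pKₐ(H₃PO₄) ≈ 2.1
PhCOO⁻: pKₐ(C₆H₅COOH) ≈ 4.2
p-O₂N–C₆H₄–O⁻: pKₐ(p-nitrophenol) ≈ 7.2
PhO⁻: pKₐ(C₆H₅OH (phenol)) ≈ 10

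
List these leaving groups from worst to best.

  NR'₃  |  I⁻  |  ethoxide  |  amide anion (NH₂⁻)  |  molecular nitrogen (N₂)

A good leaving group is a weak base: the lower the pKₐ of its conjugate acid, the more readily it departs.
molecular nitrogen (N₂): no meaningful conjugate acid; N₂ departs as an exceptionally stable neutral molecule
I⁻: pKₐ(HI) ≈ -10
NR'₃: pKₐ(R'₃NH⁺) ≈ 10.7
ethoxide: pKₐ(CH₃CH₂OH) ≈ 16
amide anion (NH₂⁻): pKₐ(NH₃) ≈ 38
The question asks for worst first, so the sequence is read in increasing leaving-group ability.

amide anion (NH₂⁻) < ethoxide < NR'₃ < I⁻ < molecular nitrogen (N₂)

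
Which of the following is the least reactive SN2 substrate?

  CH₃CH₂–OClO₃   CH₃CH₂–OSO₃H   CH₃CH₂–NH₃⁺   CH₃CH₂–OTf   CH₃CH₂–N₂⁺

CH₃CH₂–NH₃⁺

The skeletons are identical, so relative rate is governed entirely by leaving-group ability.
The more stable X⁻ (or X) is on its own — i.e. the weaker a base it is — the better a leaving group it makes.
CH₃CH₂–N₂⁺ loses N₂: no meaningful conjugate acid; N₂ departs as an exceptionally stable neutral molecule
CH₃CH₂–OTf loses OTf⁻: pKₐ(CF₃SO₃H (triflic acid)) ≈ -14
CH₃CH₂–OClO₃ loses ClO₄⁻: pKₐ(HClO₄) ≈ -10
CH₃CH₂–OSO₃H loses HSO₄⁻: pKₐ(H₂SO₄) ≈ -3
CH₃CH₂–NH₃⁺ loses NH₃: pKₐ(NH₄⁺) ≈ 9.2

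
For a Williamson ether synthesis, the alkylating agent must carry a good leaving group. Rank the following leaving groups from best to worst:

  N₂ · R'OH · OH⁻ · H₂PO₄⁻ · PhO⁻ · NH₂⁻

N₂ > R'OH > H₂PO₄⁻ > PhO⁻ > OH⁻ > NH₂⁻

The more stable X⁻ (or X) is on its own — i.e. the weaker a base it is — the better a leaving group it makes.
N₂: no meaningful conjugate acid; N₂ departs as an exceptionally stable neutral molecule
R'OH: pKₐ(R'OH₂⁺) ≈ -2.4 — neutral; leaves from a protonated ether (an oxonium ion, R–O(H)R'⁺)
H₂PO₄⁻: pKₐ(H₃PO₄) ≈ 2.1
PhO⁻: pKₐ(C₆H₅OH (phenol)) ≈ 10 — resonance into the ring helps, but still a poor LG
OH⁻: pKₐ(H₂O) ≈ 15.7
NH₂⁻: pKₐ(NH₃) ≈ 38 — extremely strong base; never a leaving group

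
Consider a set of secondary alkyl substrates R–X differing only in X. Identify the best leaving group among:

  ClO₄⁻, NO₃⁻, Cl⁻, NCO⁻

ClO₄⁻

ClO₄⁻: pKₐ(HClO₄) ≈ -10
Cl⁻: pKₐ(HCl) ≈ -7
NO₃⁻: pKₐ(HNO₃) ≈ -1.3
NCO⁻: pKₐ(HOCN) ≈ 3.5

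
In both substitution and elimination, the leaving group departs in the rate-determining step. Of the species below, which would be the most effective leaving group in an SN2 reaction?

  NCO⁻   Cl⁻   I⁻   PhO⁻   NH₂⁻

I⁻

I⁻: pKₐ(HI) ≈ -10
Cl⁻: pKₐ(HCl) ≈ -7
NCO⁻: pKₐ(HOCN) ≈ 3.5
PhO⁻: pKₐ(C₆H₅OH (phenol)) ≈ 10
NH₂⁻: pKₐ(NH₃) ≈ 38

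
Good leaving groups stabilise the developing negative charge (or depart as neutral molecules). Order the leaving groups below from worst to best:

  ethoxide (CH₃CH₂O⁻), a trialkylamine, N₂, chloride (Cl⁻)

ethoxide (CH₃CH₂O⁻) < a trialkylamine < chloride (Cl⁻) < N₂

N₂: no meaningful conjugate acid; N₂ departs as an exceptionally stable neutral molecule
chloride (Cl⁻): pKₐ(HCl) ≈ -7
a trialkylamine: pKₐ(R'₃NH⁺) ≈ 10.7
ethoxide (CH₃CH₂O⁻): pKₐ(CH₃CH₂OH) ≈ 16 — strong base; alkoxides do not leave unassisted
The question asks for worst first, so the sequence is read in increasing leaving-group ability.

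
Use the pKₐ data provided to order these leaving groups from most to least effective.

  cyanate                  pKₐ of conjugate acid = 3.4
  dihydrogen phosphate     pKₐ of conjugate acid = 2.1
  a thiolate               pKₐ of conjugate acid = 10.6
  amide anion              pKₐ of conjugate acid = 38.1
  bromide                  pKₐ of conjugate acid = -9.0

Lower conjugate-acid pKₐ ⇒ weaker base ⇒ better leaving group.
Sorting by the given values: bromide (-9.0), dihydrogen phosphate (2.1), cyanate (3.4), a thiolate (10.6), amide anion (38.1).

bromide > dihydrogen phosphate > cyanate > a thiolate > amide anion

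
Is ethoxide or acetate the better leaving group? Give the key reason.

acetate is the better leaving group.
pKₐ(CH₃COOH) ≈ 4.8 versus pKₐ(CH₃CH₂OH) ≈ 16: acetate is the much weaker base.
Resonance-stabilised but still a weak base.

acetate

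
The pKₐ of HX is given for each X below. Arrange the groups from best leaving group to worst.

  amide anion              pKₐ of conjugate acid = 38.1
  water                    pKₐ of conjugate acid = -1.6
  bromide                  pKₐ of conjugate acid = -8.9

bromide > water > amide anion

Lower conjugate-acid pKₐ ⇒ weaker base ⇒ better leaving group.
Sorting by the given values: bromide (-8.9), water (-1.6), amide anion (38.1).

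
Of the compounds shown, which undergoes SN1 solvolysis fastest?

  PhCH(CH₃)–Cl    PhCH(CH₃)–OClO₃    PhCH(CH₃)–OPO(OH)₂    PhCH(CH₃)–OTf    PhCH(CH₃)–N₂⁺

With the same alkyl group throughout, only the leaving group differentiates the rates.
The more stable X⁻ (or X) is on its own — i.e. the weaker a base it is — the better a leaving group it makes.
PhCH(CH₃)–N₂⁺ loses N₂: no meaningful conjugate acid; N₂ departs as an exceptionally stable neutral molecule
PhCH(CH₃)–OTf loses OTf⁻: pKₐ(CF₃SO₃H (triflic acid)) ≈ -14
PhCH(CH₃)–OClO₃ loses ClO₄⁻: pKₐ(HClO₄) ≈ -10
PhCH(CH₃)–Cl loses Cl⁻: pKₐ(HCl) ≈ -7
PhCH(CH₃)–OPO(OH)₂ loses H₂PO₄⁻: pKₐ(H₃PO₄) ≈ 2.1

PhCH(CH₃)–N₂⁺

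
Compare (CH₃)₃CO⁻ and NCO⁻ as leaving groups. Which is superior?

NCO⁻ is the better leaving group.
pKₐ(HOCN) ≈ 3.5 versus pKₐ(t-BuOH) ≈ 18: NCO⁻ is the much weaker base.
Resonance between N and O.

NCO⁻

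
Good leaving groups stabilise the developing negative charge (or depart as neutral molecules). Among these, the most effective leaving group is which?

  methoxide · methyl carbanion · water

water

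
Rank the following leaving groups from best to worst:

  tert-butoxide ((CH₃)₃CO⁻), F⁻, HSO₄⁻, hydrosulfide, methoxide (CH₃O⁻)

Leaving-group ability tracks the stability of the departed species; conjugate-acid pKₐ is the usual yardstick (lower pKₐ → better LG).
HSO₄⁻: pKₐ(H₂SO₄) ≈ -3 — conjugate base of a strong mineral acid
F⁻: pKₐ(HF) ≈ 3.2
hydrosulfide: pKₐ(H₂S) ≈ 7
methoxide (CH₃O⁻): pKₐ(CH₃OH) ≈ 15.5 — strong base; alkoxides do not leave unassisted
tert-butoxide ((CH₃)₃CO⁻): pKₐ(t-BuOH) ≈ 18 — bulky, strongly basic alkoxide

HSO₄⁻ > F⁻ > hydrosulfide > methoxide (CH₃O⁻) > tert-butoxide ((CH₃)₃CO⁻)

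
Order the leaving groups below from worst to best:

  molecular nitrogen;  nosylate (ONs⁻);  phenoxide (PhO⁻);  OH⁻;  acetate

Leaving-group ability tracks the stability of the departed species; conjugate-acid pKₐ is the usual yardstick (lower pKₐ → better LG).
molecular nitrogen: no meaningful conjugate acid; N₂ departs as an exceptionally stable neutral molecule
nosylate (ONs⁻): pKₐ(p-O₂NC₆H₄SO₃H) ≈ -3.5 — p-nitro group further stabilises the sulfonate
acetate: pKₐ(CH₃COOH) ≈ 4.8 — resonance-stabilised but still a weak base
phenoxide (PhO⁻): pKₐ(C₆H₅OH (phenol)) ≈ 10
OH⁻: pKₐ(H₂O) ≈ 15.7 — strong base; essentially never leaves without prior activation
The question asks for worst first, so the sequence is read in increasing leaving-group ability.

OH⁻ < phenoxide (PhO⁻) < acetate < nosylate (ONs⁻) < molecular nitrogen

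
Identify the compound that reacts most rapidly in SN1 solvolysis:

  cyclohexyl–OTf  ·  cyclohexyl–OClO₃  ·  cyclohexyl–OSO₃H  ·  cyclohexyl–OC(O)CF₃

cyclohexyl–OTf

Same R in every case — rank the leaving groups.
Rank by basicity of the departing species: weakest base leaves most easily.
cyclohexyl–OTf loses OTf⁻: pKₐ(CF₃SO₃H (triflic acid)) ≈ -14
cyclohexyl–OClO₃ loses ClO₄⁻: pKₐ(HClO₄) ≈ -10
cyclohexyl–OSO₃H loses HSO₄⁻: pKₐ(H₂SO₄) ≈ -3
cyclohexyl–OC(O)CF₃ loses CF₃COO⁻: pKₐ(CF₃COOH) ≈ 0.2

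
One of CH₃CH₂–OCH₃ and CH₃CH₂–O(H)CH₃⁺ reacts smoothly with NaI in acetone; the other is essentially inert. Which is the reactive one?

From CH₃CH₂–OCH₃ the departing group would be CH₃O⁻ (pKₐ(CH₃OH) ≈ 15.5). Strong base; alkoxides do not leave unassisted.
From CH₃CH₂–O(H)CH₃⁺ the leaving group is R'OH (pKₐ(R'OH₂⁺) ≈ -2.4). Neutral; leaves from a protonated ether (an oxonium ion, R–O(H)R'⁺).
(In practice CH₃CH₂–O(H)CH₃⁺ is made from CH₃CH₂–OCH₃ by protonation with concentrated HI, allowing neutral methanol, rather than methoxide, to depart.)

CH₃CH₂–O(H)CH₃⁺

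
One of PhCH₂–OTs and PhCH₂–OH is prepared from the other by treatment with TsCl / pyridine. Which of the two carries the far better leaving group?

From PhCH₂–OH the departing group would be OH⁻ (pKₐ(H₂O) ≈ 15.7). Strong base; essentially never leaves without prior activation.
From PhCH₂–OTs the leaving group is OTs⁻ (pKₐ(p-CH₃C₆H₄SO₃H (TsOH)) ≈ -2.8). Resonance-delocalised arenesulfonate.
Treatment with TsCl / pyridine works by converting the hydroxyl into a tosylate, making PhCH₂–OTs enormously more reactive.

PhCH₂–OTs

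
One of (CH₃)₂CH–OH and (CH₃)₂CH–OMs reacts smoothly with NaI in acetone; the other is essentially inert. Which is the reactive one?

(CH₃)₂CH–OMs

From (CH₃)₂CH–OH the departing group would be OH⁻ (pKₐ(H₂O) ≈ 15.7). Strong base; essentially never leaves without prior activation.
From (CH₃)₂CH–OMs the leaving group is OMs⁻ (pKₐ(CH₃SO₃H (MsOH)) ≈ -1.9). Resonance-delocalised alkanesulfonate.
(In practice (CH₃)₂CH–OMs is made from (CH₃)₂CH–OH by treatment with MsCl / Et₃N, converting the hydroxyl into a mesylate.)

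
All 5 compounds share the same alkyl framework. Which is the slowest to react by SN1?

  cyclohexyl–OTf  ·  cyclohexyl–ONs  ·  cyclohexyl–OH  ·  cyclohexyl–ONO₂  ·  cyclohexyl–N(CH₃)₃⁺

Same R in every case — rank the leaving groups.
Leaving-group ability tracks the stability of the departed species; conjugate-acid pKₐ is the usual yardstick (lower pKₐ → better LG).
cyclohexyl–OTf loses OTf⁻: pKₐ(CF₃SO₃H (triflic acid)) ≈ -14
cyclohexyl–ONs loses ONs⁻: pKₐ(p-O₂NC₆H₄SO₃H) ≈ -3.5
cyclohexyl–ONO₂ loses NO₃⁻: pKₐ(HNO₃) ≈ -1.3
cyclohexyl–N(CH₃)₃⁺ loses NR'₃: pKₐ(R'₃NH⁺) ≈ 10.7
cyclohexyl–OH loses OH⁻: pKₐ(H₂O) ≈ 15.7

cyclohexyl–OH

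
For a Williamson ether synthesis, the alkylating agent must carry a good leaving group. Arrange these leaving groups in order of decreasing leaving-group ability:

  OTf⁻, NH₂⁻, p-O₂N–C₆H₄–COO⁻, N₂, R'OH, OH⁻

Rank by basicity of the departing species: weakest base leaves most easily.
N₂: no meaningful conjugate acid; N₂ departs as an exceptionally stable neutral molecule
OTf⁻: pKₐ(CF₃SO₃H (triflic acid)) ≈ -14 — charge spread over three oxygens and a CF₃ group; the premier leaving group in synthesis
R'OH: pKₐ(R'OH₂⁺) ≈ -2.4 — neutral; leaves from a protonated ether (an oxonium ion, R–O(H)R'⁺)
p-O₂N–C₆H₄–COO⁻: pKₐ(p-nitrobenzoic acid) ≈ 3.4 — electron-withdrawing nitro group stabilises the carboxylate
OH⁻: pKₐ(H₂O) ≈ 15.7
NH₂⁻: pKₐ(NH₃) ≈ 38

N₂ > OTf⁻ > R'OH > p-O₂N–C₆H₄–COO⁻ > OH⁻ > NH₂⁻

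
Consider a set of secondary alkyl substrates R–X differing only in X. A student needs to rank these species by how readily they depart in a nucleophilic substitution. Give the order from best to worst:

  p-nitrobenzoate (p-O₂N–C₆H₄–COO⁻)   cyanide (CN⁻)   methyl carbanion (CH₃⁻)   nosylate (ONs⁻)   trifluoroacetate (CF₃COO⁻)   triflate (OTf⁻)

triflate (OTf⁻): pKₐ(CF₃SO₃H (triflic acid)) ≈ -14
nosylate (ONs⁻): pKₐ(p-O₂NC₆H₄SO₃H) ≈ -3.5
trifluoroacetate (CF₃COO⁻): pKₐ(CF₃COOH) ≈ 0.2
p-nitrobenzoate (p-O₂N–C₆H₄–COO⁻): pKₐ(p-nitrobenzoic acid) ≈ 3.4
cyanide (CN⁻): pKₐ(HCN) ≈ 9.2
methyl carbanion (CH₃⁻): pKₐ(CH₄) ≈ 48

triflate (OTf⁻) > nosylate (ONs⁻) > trifluoroacetate (CF₃COO⁻) > p-nitrobenzoate (p-O₂N–C₆H₄–COO⁻) > cyanide (CN⁻) > methyl carbanion (CH₃⁻)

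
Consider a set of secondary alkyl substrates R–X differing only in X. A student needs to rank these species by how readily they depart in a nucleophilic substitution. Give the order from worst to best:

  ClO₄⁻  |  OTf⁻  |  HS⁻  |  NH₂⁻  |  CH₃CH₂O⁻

OTf⁻: pKₐ(CF₃SO₃H (triflic acid)) ≈ -14 — charge spread over three oxygens and a CF₃ group; the premier leaving group in synthesis
ClO₄⁻: pKₐ(HClO₄) ≈ -10
HS⁻: pKₐ(H₂S) ≈ 7 — larger and more polarisable than the oxygen analogue
CH₃CH₂O⁻: pKₐ(CH₃CH₂OH) ≈ 16 — strong base; alkoxides do not leave unassisted
NH₂⁻: pKₐ(NH₃) ≈ 38
Reversing gives the worst-to-best order requested.

NH₂⁻ < CH₃CH₂O⁻ < HS⁻ < ClO₄⁻ < OTf⁻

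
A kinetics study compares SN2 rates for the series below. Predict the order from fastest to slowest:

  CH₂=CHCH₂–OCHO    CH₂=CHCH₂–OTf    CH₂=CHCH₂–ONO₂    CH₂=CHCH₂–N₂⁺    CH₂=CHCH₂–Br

With the same alkyl group throughout, only the leaving group differentiates the rates.
The more stable X⁻ (or X) is on its own — i.e. the weaker a base it is — the better a leaving group it makes.
CH₂=CHCH₂–N₂⁺ loses N₂: no meaningful conjugate acid; N₂ departs as an exceptionally stable neutral molecule
CH₂=CHCH₂–OTf loses OTf⁻: pKₐ(CF₃SO₃H (triflic acid)) ≈ -14
CH₂=CHCH₂–Br loses Br⁻: pKₐ(HBr) ≈ -9
CH₂=CHCH₂–ONO₂ loses NO₃⁻: pKₐ(HNO₃) ≈ -1.3
CH₂=CHCH₂–OCHO loses HCOO⁻: pKₐ(HCOOH) ≈ 3.8

CH₂=CHCH₂–N₂⁺ > CH₂=CHCH₂–OTf > CH₂=CHCH₂–Br > CH₂=CHCH₂–ONO₂ > CH₂=CHCH₂–OCHO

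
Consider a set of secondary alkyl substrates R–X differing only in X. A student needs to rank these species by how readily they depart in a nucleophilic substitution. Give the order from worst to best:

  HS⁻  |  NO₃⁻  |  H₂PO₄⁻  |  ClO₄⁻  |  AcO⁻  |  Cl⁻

Rank by basicity of the departing species: weakest base leaves most easily.
ClO₄⁻: pKₐ(HClO₄) ≈ -10 — extremely weak base; rarely used for safety reasons
Cl⁻: pKₐ(HCl) ≈ -7 — moderately weak base
NO₃⁻: pKₐ(HNO₃) ≈ -1.3
H₂PO₄⁻: pKₐ(H₃PO₄) ≈ 2.1 — moderate base; biological leaving group after further activation
AcO⁻: pKₐ(CH₃COOH) ≈ 4.8 — resonance-stabilised but still a weak base
HS⁻: pKₐ(H₂S) ≈ 7 — larger and more polarisable than the oxygen analogue
The question asks for worst first, so the sequence is read in increasing leaving-group ability.

HS⁻ < AcO⁻ < H₂PO₄⁻ < NO₃⁻ < Cl⁻ < ClO₄⁻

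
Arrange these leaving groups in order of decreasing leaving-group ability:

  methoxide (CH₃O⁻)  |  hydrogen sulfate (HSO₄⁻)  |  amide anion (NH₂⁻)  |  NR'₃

hydrogen sulfate (HSO₄⁻) > NR'₃ > methoxide (CH₃O⁻) > amide anion (NH₂⁻)

A good leaving group is a weak base: the lower the pKₐ of its conjugate acid, the more readily it departs.
hydrogen sulfate (HSO₄⁻): pKₐ(H₂SO₄) ≈ -3
NR'₃: pKₐ(R'₃NH⁺) ≈ 10.7 — neutral but still a fairly strong base; Hofmann-elimination LG
methoxide (CH₃O⁻): pKₐ(CH₃OH) ≈ 15.5 — strong base; alkoxides do not leave unassisted
amide anion (NH₂⁻): pKₐ(NH₃) ≈ 38 — extremely strong base; never a leaving group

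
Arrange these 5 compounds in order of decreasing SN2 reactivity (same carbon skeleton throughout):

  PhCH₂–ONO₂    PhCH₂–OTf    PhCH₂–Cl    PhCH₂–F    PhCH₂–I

PhCH₂–OTf > PhCH₂–I > PhCH₂–Cl > PhCH₂–ONO₂ > PhCH₂–F

Identical carbon frameworks mean the comparison reduces to leaving-group quality.
Rank by basicity of the departing species: weakest base leaves most easily.
PhCH₂–OTf loses OTf⁻: pKₐ(CF₃SO₃H (triflic acid)) ≈ -14
PhCH₂–I loses I⁻: pKₐ(HI) ≈ -10
PhCH₂–Cl loses Cl⁻: pKₐ(HCl) ≈ -7
PhCH₂–ONO₂ loses NO₃⁻: pKₐ(HNO₃) ≈ -1.3
PhCH₂–F loses F⁻: pKₐ(HF) ≈ 3.2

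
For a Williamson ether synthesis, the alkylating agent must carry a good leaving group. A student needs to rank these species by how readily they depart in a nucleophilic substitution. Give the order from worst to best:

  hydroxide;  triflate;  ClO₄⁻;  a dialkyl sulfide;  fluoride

triflate: pKₐ(CF₃SO₃H (triflic acid)) ≈ -14
ClO₄⁻: pKₐ(HClO₄) ≈ -10
a dialkyl sulfide: pKₐ(R'₂SH⁺) ≈ -7
fluoride: pKₐ(HF) ≈ 3.2
hydroxide: pKₐ(H₂O) ≈ 15.7
The question asks for worst first, so the sequence is read in increasing leaving-group ability.

hydroxide < fluoride < a dialkyl sulfide < ClO₄⁻ < triflate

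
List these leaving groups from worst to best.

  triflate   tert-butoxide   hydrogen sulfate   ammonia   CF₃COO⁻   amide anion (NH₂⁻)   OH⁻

A good leaving group is a weak base: the lower the pKₐ of its conjugate acid, the more readily it departs.
triflate: pKₐ(CF₃SO₃H (triflic acid)) ≈ -14
hydrogen sulfate: pKₐ(H₂SO₄) ≈ -3
CF₃COO⁻: pKₐ(CF₃COOH) ≈ 0.2
ammonia: pKₐ(NH₄⁺) ≈ 9.2
OH⁻: pKₐ(H₂O) ≈ 15.7
tert-butoxide: pKₐ(t-BuOH) ≈ 18
amide anion (NH₂⁻): pKₐ(NH₃) ≈ 38
Listed from poorest to best leaving group as asked.

amide anion (NH₂⁻) < tert-butoxide < OH⁻ < ammonia < CF₃COO⁻ < hydrogen sulfate < triflate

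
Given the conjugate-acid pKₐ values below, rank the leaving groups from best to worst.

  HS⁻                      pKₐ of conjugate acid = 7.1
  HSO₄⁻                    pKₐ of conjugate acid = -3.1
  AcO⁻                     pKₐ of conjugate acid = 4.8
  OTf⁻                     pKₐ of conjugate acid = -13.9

Lower conjugate-acid pKₐ ⇒ weaker base ⇒ better leaving group.
Sorting by the given values: OTf⁻ (-13.9), HSO₄⁻ (-3.1), AcO⁻ (4.8), HS⁻ (7.1).

OTf⁻ > HSO₄⁻ > AcO⁻ > HS⁻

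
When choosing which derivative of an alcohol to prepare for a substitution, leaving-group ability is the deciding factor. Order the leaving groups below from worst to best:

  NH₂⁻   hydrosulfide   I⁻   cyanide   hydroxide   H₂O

I⁻: pKₐ(HI) ≈ -10
H₂O: pKₐ(H₃O⁺) ≈ -1.7
hydrosulfide: pKₐ(H₂S) ≈ 7
cyanide: pKₐ(HCN) ≈ 9.2
hydroxide: pKₐ(H₂O) ≈ 15.7
NH₂⁻: pKₐ(NH₃) ≈ 38
Listed from poorest to best leaving group as asked.

NH₂⁻ < hydroxide < cyanide < hydrosulfide < H₂O < I⁻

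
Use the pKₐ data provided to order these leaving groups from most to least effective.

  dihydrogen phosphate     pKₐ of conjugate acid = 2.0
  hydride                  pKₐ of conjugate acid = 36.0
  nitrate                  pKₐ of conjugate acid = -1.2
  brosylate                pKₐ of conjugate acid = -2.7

brosylate > nitrate > dihydrogen phosphate > hydride

Lower conjugate-acid pKₐ ⇒ weaker base ⇒ better leaving group.
Sorting by the given values: brosylate (-2.7), nitrate (-1.2), dihydrogen phosphate (2.0), hydride (36.0).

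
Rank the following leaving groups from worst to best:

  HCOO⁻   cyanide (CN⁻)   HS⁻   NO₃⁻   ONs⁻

ONs⁻: pKₐ(p-O₂NC₆H₄SO₃H) ≈ -3.5
NO₃⁻: pKₐ(HNO₃) ≈ -1.3 — resonance-delocalised over three oxygens
HCOO⁻: pKₐ(HCOOH) ≈ 3.8 — resonance-stabilised carboxylate
HS⁻: pKₐ(H₂S) ≈ 7 — larger and more polarisable than the oxygen analogue
cyanide (CN⁻): pKₐ(HCN) ≈ 9.2 — sp carbon stabilises the charge somewhat, but still a poor LG
Reversing gives the worst-to-best order requested.

cyanide (CN⁻) < HS⁻ < HCOO⁻ < NO₃⁻ < ONs⁻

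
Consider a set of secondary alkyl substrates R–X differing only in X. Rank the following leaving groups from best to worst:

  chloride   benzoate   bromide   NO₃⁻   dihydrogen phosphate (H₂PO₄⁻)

bromide > chloride > NO₃⁻ > dihydrogen phosphate (H₂PO₄⁻) > benzoate

A good leaving group is a weak base: the lower the pKₐ of its conjugate acid, the more readily it departs.
bromide: pKₐ(HBr) ≈ -9
chloride: pKₐ(HCl) ≈ -7 — moderately weak base
NO₃⁻: pKₐ(HNO₃) ≈ -1.3 — resonance-delocalised over three oxygens
dihydrogen phosphate (H₂PO₄⁻): pKₐ(H₃PO₄) ≈ 2.1 — moderate base; biological leaving group after further activation
benzoate: pKₐ(C₆H₅COOH) ≈ 4.2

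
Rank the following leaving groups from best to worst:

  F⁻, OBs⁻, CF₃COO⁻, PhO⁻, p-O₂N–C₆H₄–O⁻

The more stable X⁻ (or X) is on its own — i.e. the weaker a base it is — the better a leaving group it makes.
OBs⁻: pKₐ(p-BrC₆H₄SO₃H) ≈ -2.8 — arenesulfonate with a p-bromo substituent
CF₃COO⁻: pKₐ(CF₃COOH) ≈ 0.2
F⁻: pKₐ(HF) ≈ 3.2
p-O₂N–C₆H₄–O⁻: pKₐ(p-nitrophenol) ≈ 7.2 — nitro group delocalises the charge; the classic chromogenic LG
PhO⁻: pKₐ(C₆H₅OH (phenol)) ≈ 10 — resonance into the ring helps, but still a poor LG

OBs⁻ > CF₃COO⁻ > F⁻ > p-O₂N–C₆H₄–O⁻ > PhO⁻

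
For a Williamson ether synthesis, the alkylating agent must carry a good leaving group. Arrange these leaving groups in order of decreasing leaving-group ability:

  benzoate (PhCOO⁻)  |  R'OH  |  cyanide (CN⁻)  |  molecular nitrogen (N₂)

Leaving-group ability tracks the stability of the departed species; conjugate-acid pKₐ is the usual yardstick (lower pKₐ → better LG).
molecular nitrogen (N₂): no meaningful conjugate acid; N₂ departs as an exceptionally stable neutral molecule
R'OH: pKₐ(R'OH₂⁺) ≈ -2.4 — neutral; leaves from a protonated ether (an oxonium ion, R–O(H)R'⁺)
benzoate (PhCOO⁻): pKₐ(C₆H₅COOH) ≈ 4.2 — aryl carboxylate
cyanide (CN⁻): pKₐ(HCN) ≈ 9.2

molecular nitrogen (N₂) > R'OH > benzoate (PhCOO⁻) > cyanide (CN⁻)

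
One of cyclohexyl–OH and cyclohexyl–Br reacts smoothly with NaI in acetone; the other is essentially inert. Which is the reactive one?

cyclohexyl–Br

From cyclohexyl–OH the departing group would be OH⁻ (pKₐ(H₂O) ≈ 15.7). Strong base; essentially never leaves without prior activation.
From cyclohexyl–Br the leaving group is Br⁻ (pKₐ(HBr) ≈ -9). Weak base; good leaving group.
(In practice cyclohexyl–Br is made from cyclohexyl–OH by treatment with PBr₃, replacing the hydroxyl with bromide.)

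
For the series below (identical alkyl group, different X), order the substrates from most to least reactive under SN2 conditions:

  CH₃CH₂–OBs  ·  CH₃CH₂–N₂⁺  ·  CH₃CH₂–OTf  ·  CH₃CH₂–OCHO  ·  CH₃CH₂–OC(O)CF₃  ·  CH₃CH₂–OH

The skeletons are identical, so relative rate is governed entirely by leaving-group ability.
Leaving-group ability tracks the stability of the departed species; conjugate-acid pKₐ is the usual yardstick (lower pKₐ → better LG).
CH₃CH₂–N₂⁺ loses N₂: no meaningful conjugate acid; N₂ departs as an exceptionally stable neutral molecule
CH₃CH₂–OTf loses OTf⁻: pKₐ(CF₃SO₃H (triflic acid)) ≈ -14
CH₃CH₂–OBs loses OBs⁻: pKₐ(p-BrC₆H₄SO₃H) ≈ -2.8
CH₃CH₂–OC(O)CF₃ loses CF₃COO⁻: pKₐ(CF₃COOH) ≈ 0.2
CH₃CH₂–OCHO loses HCOO⁻: pKₐ(HCOOH) ≈ 3.8
CH₃CH₂–OH loses OH⁻: pKₐ(H₂O) ≈ 15.7

CH₃CH₂–N₂⁺ > CH₃CH₂–OTf > CH₃CH₂–OBs > CH₃CH₂–OC(O)CF₃ > CH₃CH₂–OCHO > CH₃CH₂–OH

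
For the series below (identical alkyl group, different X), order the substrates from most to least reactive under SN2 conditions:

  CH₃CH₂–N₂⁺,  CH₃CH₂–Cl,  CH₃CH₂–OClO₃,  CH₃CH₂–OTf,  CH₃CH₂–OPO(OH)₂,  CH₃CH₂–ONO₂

CH₃CH₂–N₂⁺ > CH₃CH₂–OTf > CH₃CH₂–OClO₃ > CH₃CH₂–Cl > CH₃CH₂–ONO₂ > CH₃CH₂–OPO(OH)₂

With the same alkyl group throughout, only the leaving group differentiates the rates.
A good leaving group is a weak base: the lower the pKₐ of its conjugate acid, the more readily it departs.
CH₃CH₂–N₂⁺ loses N₂: no meaningful conjugate acid; N₂ departs as an exceptionally stable neutral molecule
CH₃CH₂–OTf loses OTf⁻: pKₐ(CF₃SO₃H (triflic acid)) ≈ -14
CH₃CH₂–OClO₃ loses ClO₄⁻: pKₐ(HClO₄) ≈ -10
CH₃CH₂–Cl loses Cl⁻: pKₐ(HCl) ≈ -7
CH₃CH₂–ONO₂ loses NO₃⁻: pKₐ(HNO₃) ≈ -1.3
CH₃CH₂–OPO(OH)₂ loses H₂PO₄⁻: pKₐ(H₃PO₄) ≈ 2.1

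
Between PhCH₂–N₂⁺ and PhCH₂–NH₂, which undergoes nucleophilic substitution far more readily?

From PhCH₂–NH₂ the departing group would be NH₂⁻ (pKₐ(NH₃) ≈ 38). Extremely strong base; never a leaving group.
From PhCH₂–N₂⁺ the leaving group is N₂ (no meaningful conjugate acid; N₂ departs as an exceptionally stable neutral molecule).
(In practice PhCH₂–N₂⁺ is made from PhCH₂–NH₂ by diazotisation (NaNO₂ / HCl, 0 °C), generating a diazonium salt that expels N₂.)

PhCH₂–N₂⁺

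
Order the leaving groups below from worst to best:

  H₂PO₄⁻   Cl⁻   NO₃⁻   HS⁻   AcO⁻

Cl⁻: pKₐ(HCl) ≈ -7
NO₃⁻: pKₐ(HNO₃) ≈ -1.3
H₂PO₄⁻: pKₐ(H₃PO₄) ≈ 2.1 — moderate base; biological leaving group after further activation
AcO⁻: pKₐ(CH₃COOH) ≈ 4.8
HS⁻: pKₐ(H₂S) ≈ 7 — larger and more polarisable than the oxygen analogue
The question asks for worst first, so the sequence is read in increasing leaving-group ability.

HS⁻ < AcO⁻ < H₂PO₄⁻ < NO₃⁻ < Cl⁻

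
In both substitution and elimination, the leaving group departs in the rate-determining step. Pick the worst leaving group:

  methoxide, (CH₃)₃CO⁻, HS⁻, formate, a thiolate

formate: pKₐ(HCOOH) ≈ 3.8
HS⁻: pKₐ(H₂S) ≈ 7
a thiolate: pKₐ(RSH (a thiol)) ≈ 10.5
methoxide: pKₐ(CH₃OH) ≈ 15.5
(CH₃)₃CO⁻: pKₐ(t-BuOH) ≈ 18

(CH₃)₃CO⁻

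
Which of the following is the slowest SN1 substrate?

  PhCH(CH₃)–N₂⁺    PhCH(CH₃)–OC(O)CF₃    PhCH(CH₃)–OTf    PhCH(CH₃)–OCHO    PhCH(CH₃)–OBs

PhCH(CH₃)–OCHO

Same R in every case — rank the leaving groups.
Leaving-group ability tracks the stability of the departed species; conjugate-acid pKₐ is the usual yardstick (lower pKₐ → better LG).
PhCH(CH₃)–N₂⁺ loses N₂: no meaningful conjugate acid; N₂ departs as an exceptionally stable neutral molecule
PhCH(CH₃)–OTf loses OTf⁻: pKₐ(CF₃SO₃H (triflic acid)) ≈ -14
PhCH(CH₃)–OBs loses OBs⁻: pKₐ(p-BrC₆H₄SO₃H) ≈ -2.8
PhCH(CH₃)–OC(O)CF₃ loses CF₃COO⁻: pKₐ(CF₃COOH) ≈ 0.2
PhCH(CH₃)–OCHO loses HCOO⁻: pKₐ(HCOOH) ≈ 3.8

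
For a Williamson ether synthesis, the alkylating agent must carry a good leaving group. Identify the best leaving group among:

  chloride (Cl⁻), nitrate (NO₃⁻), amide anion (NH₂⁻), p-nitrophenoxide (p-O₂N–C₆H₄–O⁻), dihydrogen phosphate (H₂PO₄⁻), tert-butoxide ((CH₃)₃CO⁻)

chloride (Cl⁻)

The more stable X⁻ (or X) is on its own — i.e. the weaker a base it is — the better a leaving group it makes.
chloride (Cl⁻): pKₐ(HCl) ≈ -7
nitrate (NO₃⁻): pKₐ(HNO₃) ≈ -1.3
dihydrogen phosphate (H₂PO₄⁻): pKₐ(H₃PO₄) ≈ 2.1
p-nitrophenoxide (p-O₂N–C₆H₄–O⁻): pKₐ(p-nitrophenol) ≈ 7.2
tert-butoxide ((CH₃)₃CO⁻): pKₐ(t-BuOH) ≈ 18
amide anion (NH₂⁻): pKₐ(NH₃) ≈ 38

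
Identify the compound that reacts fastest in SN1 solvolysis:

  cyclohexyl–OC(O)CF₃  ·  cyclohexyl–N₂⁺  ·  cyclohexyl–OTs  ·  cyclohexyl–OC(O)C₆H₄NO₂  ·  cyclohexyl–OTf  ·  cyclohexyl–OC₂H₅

Identical carbon frameworks mean the comparison reduces to leaving-group quality.
Leaving-group ability tracks the stability of the departed species; conjugate-acid pKₐ is the usual yardstick (lower pKₐ → better LG).
cyclohexyl–N₂⁺ loses N₂: no meaningful conjugate acid; N₂ departs as an exceptionally stable neutral molecule
cyclohexyl–OTf loses OTf⁻: pKₐ(CF₃SO₃H (triflic acid)) ≈ -14
cyclohexyl–OTs loses OTs⁻: pKₐ(p-CH₃C₆H₄SO₃H (TsOH)) ≈ -2.8
cyclohexyl–OC(O)CF₃ loses CF₃COO⁻: pKₐ(CF₃COOH) ≈ 0.2
cyclohexyl–OC(O)C₆H₄NO₂ loses p-O₂N–C₆H₄–COO⁻: pKₐ(p-nitrobenzoic acid) ≈ 3.4
cyclohexyl–OC₂H₅ loses CH₃CH₂O⁻: pKₐ(CH₃CH₂OH) ≈ 16

cyclohexyl–N₂⁺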